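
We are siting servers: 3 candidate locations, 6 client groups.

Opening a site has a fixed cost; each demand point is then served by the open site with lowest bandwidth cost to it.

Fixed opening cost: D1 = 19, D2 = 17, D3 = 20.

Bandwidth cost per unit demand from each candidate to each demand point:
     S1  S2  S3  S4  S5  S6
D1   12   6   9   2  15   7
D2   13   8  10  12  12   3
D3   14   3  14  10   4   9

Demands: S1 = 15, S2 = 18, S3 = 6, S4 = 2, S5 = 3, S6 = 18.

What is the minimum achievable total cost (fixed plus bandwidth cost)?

Open {D1, D2, D3}: assign each demand point to its cheapest open site.
  S1→D1 15×12=180, S2→D3 18×3=54, S3→D1 6×9=54, S4→D1 2×2=4, S5→D3 3×4=12, S6→D2 18×3=54
  bandwidth cost 358, fixed 56 → total 414.
Compare {D2, D3}: bandwidth cost 395 + fixed 37 = 432.
Compare {D1, D3}: bandwidth cost 430 + fixed 39 = 469.
Compare {D1, D2}: bandwidth cost 436 + fixed 36 = 472.
All other subsets cost ≥ 432. Minimum total cost: 414.

414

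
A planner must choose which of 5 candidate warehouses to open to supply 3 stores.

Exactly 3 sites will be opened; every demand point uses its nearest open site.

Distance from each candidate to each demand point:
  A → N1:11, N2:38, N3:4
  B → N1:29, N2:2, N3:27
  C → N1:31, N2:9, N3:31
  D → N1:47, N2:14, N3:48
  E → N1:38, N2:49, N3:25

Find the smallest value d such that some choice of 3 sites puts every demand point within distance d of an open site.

11

Open {A, B, C}.
  Farthest demand point is N1 at distance 11 (to A); all others are ≤ 11.
With {A, B, D} the worst case is 11.
With {A, B, E} the worst case is 11.
No size-3 selection achieves below 11.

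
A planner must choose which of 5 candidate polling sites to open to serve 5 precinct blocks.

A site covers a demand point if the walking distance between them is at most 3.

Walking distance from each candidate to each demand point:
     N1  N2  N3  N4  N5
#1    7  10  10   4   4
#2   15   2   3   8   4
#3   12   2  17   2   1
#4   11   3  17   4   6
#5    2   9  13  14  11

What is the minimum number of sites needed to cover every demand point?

Coverage sets (demand points within 3 of each site):
  #1: {}
  #2: {N2, N3}
  #3: {N2, N4, N5}
  #4: {N2}
  #5: {N1}
No 2 sites suffice: every size-2 union leaves at least one demand point uncovered.
But {#2, #3, #5} covers everything, so the minimum is 3.

3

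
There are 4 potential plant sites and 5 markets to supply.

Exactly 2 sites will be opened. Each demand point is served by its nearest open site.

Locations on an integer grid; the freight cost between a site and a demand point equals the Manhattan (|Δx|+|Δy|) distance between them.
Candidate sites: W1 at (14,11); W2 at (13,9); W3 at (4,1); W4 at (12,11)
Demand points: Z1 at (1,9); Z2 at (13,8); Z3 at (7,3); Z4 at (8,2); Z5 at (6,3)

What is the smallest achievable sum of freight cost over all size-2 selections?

Open {W2, W3}.
  Z1→W3 11, Z2→W2 1, Z3→W3 5, Z4→W3 5, Z5→W3 4  ⇒ total 26.
Compare {W1, W3}: total 29.
Compare {W3, W4}: total 29.
No size-2 selection does better; minimum is 26.

26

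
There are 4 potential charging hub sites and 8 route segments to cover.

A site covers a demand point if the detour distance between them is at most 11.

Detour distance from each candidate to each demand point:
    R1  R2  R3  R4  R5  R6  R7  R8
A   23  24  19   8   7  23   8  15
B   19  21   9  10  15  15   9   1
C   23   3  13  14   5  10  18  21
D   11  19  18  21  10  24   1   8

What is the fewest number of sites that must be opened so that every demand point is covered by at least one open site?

3

Coverage sets (demand points within 11 of each site):
  A: {R4, R5, R7}
  B: {R3, R4, R7, R8}
  C: {R2, R5, R6}
  D: {R1, R5, R7, R8}
No 2 sites suffice: every size-2 union leaves at least one demand point uncovered.
But {B, C, D} covers everything, so the minimum is 3.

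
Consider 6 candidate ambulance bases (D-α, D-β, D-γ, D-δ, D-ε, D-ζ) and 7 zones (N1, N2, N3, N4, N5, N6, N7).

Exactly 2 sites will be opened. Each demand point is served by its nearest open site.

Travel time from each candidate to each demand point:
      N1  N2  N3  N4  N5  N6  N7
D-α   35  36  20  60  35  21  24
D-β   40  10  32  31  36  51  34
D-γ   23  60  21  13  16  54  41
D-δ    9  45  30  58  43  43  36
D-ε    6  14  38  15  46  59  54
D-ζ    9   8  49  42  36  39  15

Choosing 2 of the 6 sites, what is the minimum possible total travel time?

Open {D-γ, D-ζ}.
  N1→D-ζ 9, N2→D-ζ 8, N3→D-γ 21, N4→D-γ 13, N5→D-γ 16, N6→D-ζ 39, N7→D-ζ 15  ⇒ total 121.
Compare {D-α, D-ε}: total 135.
Compare {D-α, D-ζ}: total 150.
No size-2 selection does better; minimum is 121.

121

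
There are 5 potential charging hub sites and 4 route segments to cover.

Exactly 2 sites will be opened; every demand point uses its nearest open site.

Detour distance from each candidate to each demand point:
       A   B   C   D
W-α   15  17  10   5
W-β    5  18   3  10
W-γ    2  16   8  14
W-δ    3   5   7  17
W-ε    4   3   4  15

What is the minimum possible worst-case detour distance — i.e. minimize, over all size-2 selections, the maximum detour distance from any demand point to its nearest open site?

5

Open {W-α, W-ε}.
  Farthest demand point is D at detour distance 5 (to W-α); all others are ≤ 5.
With {W-α, W-δ} the worst case is 7.
With {W-β, W-δ} the worst case is 10.
No size-2 selection achieves below 5.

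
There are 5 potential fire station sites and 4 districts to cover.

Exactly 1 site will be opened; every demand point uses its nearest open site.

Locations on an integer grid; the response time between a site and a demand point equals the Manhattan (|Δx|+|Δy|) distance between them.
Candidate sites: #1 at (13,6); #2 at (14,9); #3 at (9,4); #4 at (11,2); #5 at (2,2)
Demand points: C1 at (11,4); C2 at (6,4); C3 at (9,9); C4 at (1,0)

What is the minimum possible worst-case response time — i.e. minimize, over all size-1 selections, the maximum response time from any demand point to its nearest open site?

12

Open {#3}.
  Farthest demand point is C4 at response time 12 (to #3); all others are ≤ 12.
With {#4} the worst case is 12.
With {#5} the worst case is 14.
No size-1 selection achieves below 12.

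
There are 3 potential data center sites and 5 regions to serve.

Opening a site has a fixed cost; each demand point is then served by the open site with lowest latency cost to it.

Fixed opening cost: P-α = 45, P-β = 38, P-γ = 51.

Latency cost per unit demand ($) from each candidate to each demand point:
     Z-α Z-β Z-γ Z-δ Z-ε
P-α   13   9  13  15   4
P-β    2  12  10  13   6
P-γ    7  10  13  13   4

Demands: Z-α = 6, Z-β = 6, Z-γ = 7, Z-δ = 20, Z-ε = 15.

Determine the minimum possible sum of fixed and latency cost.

539

Open {P-α, P-β}: assign each demand point to its cheapest open site.
  Z-α→P-β 6×2=12, Z-β→P-α 6×9=54, Z-γ→P-β 7×10=70, Z-δ→P-β 20×13=260, Z-ε→P-α 15×4=60
  latency cost 456, fixed 83 → total 539.
Compare {P-β}: latency cost 504 + fixed 38 = 542.
Compare {P-β, P-γ}: latency cost 462 + fixed 89 = 551.
Compare {P-γ}: latency cost 513 + fixed 51 = 564.
All other subsets cost ≥ 542. Minimum total cost: 539.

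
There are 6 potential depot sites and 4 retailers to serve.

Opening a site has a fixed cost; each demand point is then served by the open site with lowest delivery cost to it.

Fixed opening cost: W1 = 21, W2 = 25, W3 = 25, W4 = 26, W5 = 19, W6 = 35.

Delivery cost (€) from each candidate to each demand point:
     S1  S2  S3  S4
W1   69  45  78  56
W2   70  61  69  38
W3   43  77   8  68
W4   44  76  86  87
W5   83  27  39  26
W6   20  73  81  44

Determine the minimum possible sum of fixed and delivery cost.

Open {W3, W5}: assign each demand point to its cheapest open site.
  S1→W3 43, S2→W5 27, S3→W3 8, S4→W5 26
  delivery cost 104, fixed 44 → total 148.
Compare {W3, W5, W6}: delivery cost 81 + fixed 79 = 160.
Compare {W5, W6}: delivery cost 112 + fixed 54 = 166.
Compare {W1, W3, W5}: delivery cost 104 + fixed 65 = 169.
All other subsets cost ≥ 160. Minimum total cost: 148.

148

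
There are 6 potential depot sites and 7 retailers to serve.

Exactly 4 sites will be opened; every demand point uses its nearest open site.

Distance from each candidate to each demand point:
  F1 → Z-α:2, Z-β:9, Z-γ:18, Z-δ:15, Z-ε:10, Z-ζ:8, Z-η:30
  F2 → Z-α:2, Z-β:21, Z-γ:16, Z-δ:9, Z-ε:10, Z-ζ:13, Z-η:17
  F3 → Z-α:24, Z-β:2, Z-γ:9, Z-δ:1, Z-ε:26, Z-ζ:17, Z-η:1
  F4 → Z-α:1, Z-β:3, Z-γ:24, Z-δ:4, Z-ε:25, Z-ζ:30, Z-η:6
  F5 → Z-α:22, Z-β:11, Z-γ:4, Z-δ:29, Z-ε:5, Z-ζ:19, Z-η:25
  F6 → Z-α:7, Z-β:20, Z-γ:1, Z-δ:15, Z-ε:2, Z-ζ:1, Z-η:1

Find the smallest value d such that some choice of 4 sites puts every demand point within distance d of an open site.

Open {F1, F2, F3, F6}.
  Farthest demand point is Z-α at distance 2 (to F1); all others are ≤ 2.
With {F1, F3, F4, F6} the worst case is 2.
With {F1, F3, F5, F6} the worst case is 2.
No size-4 selection achieves below 2.

2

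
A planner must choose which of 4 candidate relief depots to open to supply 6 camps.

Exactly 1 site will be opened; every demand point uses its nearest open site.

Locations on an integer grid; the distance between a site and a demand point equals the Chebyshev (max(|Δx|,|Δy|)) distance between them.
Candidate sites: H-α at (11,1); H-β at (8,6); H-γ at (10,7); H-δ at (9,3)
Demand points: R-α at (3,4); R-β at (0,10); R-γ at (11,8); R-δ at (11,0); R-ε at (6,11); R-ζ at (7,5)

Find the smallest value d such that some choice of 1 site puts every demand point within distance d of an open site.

Open {H-β}.
  Farthest demand point is R-β at distance 8 (to H-β); all others are ≤ 8.
With {H-δ} the worst case is 9.
With {H-γ} the worst case is 10.
No size-1 selection achieves below 8.

8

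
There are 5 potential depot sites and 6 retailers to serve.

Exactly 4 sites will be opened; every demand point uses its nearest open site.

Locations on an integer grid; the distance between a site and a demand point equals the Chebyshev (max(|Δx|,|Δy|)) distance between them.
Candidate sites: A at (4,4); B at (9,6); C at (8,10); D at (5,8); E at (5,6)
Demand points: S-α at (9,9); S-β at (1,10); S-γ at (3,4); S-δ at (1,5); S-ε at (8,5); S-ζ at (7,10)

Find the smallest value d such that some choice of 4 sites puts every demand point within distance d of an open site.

Open {A, B, C, D}.
  Farthest demand point is S-β at distance 4 (to D); all others are ≤ 4.
With {A, B, C, E} the worst case is 4.
With {A, B, D, E} the worst case is 4.
No size-4 selection achieves below 4.

4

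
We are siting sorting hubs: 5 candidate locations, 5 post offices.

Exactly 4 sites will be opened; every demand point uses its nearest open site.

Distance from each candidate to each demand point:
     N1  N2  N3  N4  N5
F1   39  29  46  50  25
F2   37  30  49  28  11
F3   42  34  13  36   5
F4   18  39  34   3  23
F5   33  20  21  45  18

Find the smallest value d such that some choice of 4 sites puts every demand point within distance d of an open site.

20

Open {F1, F3, F4, F5}.
  Farthest demand point is N2 at distance 20 (to F5); all others are ≤ 20.
With {F2, F3, F4, F5} the worst case is 20.
With {F1, F2, F4, F5} the worst case is 21.
No size-4 selection achieves below 20.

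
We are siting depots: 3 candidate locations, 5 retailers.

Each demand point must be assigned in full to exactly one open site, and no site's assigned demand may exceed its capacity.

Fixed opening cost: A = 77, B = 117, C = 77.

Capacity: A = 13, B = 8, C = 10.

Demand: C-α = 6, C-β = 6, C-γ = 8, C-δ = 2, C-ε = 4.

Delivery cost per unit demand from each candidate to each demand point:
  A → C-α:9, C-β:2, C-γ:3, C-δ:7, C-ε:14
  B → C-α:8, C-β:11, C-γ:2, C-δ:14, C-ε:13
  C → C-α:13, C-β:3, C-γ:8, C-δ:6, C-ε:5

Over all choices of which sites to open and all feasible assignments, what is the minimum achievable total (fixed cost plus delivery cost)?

385

Open {A, B, C}; cheapest assignment that respects the capacities:
  A (cap 13, load 12): C-α, C-β — cost 6×9 + 6×2 = 66
  B (cap 8, load 8): C-γ — cost 8×2 = 16
  C (cap 10, load 6): C-δ, C-ε — cost 2×6 + 4×5 = 32
  Shipping 114, fixed 271 → total 385.
  Any other capacity-feasible assignment to {A, B, C} ships for at least 114.
Total demand is 26 and no other set of sites has combined capacity ≥ 26, so {A, B, C} is the only feasible choice of open sites. Minimum: 385.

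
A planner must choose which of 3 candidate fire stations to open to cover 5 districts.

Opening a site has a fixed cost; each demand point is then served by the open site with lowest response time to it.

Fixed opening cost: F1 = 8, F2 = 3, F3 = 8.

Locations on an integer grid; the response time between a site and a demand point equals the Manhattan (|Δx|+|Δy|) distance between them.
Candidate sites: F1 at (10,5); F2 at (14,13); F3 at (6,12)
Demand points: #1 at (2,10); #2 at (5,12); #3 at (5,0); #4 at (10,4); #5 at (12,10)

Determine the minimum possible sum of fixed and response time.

Open {F1, F3}: assign each demand point to its cheapest open site.
  #1→F3 6, #2→F3 1, #3→F1 10, #4→F1 1, #5→F1 7
  response time 25, fixed 16 → total 41.
Compare {F1, F2, F3}: response time 23 + fixed 19 = 42.
Compare {F3}: response time 40 + fixed 8 = 48.
Compare {F2, F3}: response time 37 + fixed 11 = 48.
All other subsets cost ≥ 42. Minimum total cost: 41.

41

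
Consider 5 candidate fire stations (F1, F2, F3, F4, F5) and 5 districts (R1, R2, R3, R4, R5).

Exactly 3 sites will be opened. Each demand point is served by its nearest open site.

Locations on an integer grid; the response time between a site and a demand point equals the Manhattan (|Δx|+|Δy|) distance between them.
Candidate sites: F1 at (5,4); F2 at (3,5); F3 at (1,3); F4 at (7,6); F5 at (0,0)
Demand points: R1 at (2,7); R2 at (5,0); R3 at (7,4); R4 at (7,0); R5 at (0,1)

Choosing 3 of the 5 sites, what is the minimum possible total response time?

Open {F1, F2, F5}.
  R1→F2 3, R2→F1 4, R3→F1 2, R4→F1 6, R5→F5 1  ⇒ total 16.
Compare {F2, F4, F5}: total 17.
Compare {F1, F2, F3}: total 18.
No size-3 selection does better; minimum is 16.

16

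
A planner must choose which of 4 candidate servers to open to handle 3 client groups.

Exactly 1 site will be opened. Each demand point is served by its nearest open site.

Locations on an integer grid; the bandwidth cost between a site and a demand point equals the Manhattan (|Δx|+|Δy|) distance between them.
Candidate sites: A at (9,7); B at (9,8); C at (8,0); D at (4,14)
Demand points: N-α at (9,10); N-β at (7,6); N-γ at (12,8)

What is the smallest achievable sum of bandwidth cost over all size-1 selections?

9

Open {B}.
  N-α→B 2, N-β→B 4, N-γ→B 3  ⇒ total 9.
Compare {A}: total 10.
Compare {C}: total 30.
No size-1 selection does better; minimum is 9.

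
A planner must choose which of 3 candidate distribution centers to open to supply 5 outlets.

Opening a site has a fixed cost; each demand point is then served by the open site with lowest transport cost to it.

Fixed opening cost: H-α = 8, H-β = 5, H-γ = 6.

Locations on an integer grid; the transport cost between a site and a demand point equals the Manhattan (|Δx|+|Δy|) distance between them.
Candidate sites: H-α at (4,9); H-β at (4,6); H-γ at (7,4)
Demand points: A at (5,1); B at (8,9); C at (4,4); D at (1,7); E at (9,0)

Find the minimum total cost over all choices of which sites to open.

Open {H-β, H-γ}: assign each demand point to its cheapest open site.
  A→H-γ 5, B→H-γ 6, C→H-β 2, D→H-β 4, E→H-γ 6
  transport cost 23, fixed 11 → total 34.
Compare {H-β}: transport cost 30 + fixed 5 = 35.
Compare {H-γ}: transport cost 29 + fixed 6 = 35.
Compare {H-α, H-γ}: transport cost 23 + fixed 14 = 37.
All other subsets cost ≥ 35. Minimum total cost: 34.

34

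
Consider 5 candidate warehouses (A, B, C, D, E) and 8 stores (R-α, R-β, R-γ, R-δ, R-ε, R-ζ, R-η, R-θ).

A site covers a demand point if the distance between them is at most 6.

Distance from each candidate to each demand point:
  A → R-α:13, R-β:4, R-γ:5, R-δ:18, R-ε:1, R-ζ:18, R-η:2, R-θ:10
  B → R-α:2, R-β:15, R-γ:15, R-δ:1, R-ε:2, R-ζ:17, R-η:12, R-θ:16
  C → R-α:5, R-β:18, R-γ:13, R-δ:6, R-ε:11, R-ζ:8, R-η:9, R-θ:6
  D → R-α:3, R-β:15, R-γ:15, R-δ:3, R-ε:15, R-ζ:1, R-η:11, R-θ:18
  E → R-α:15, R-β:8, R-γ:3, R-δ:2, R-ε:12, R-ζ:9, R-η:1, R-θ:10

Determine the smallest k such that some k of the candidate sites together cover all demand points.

Coverage sets (demand points within 6 of each site):
  A: {R-β, R-γ, R-ε, R-η}
  B: {R-α, R-δ, R-ε}
  C: {R-α, R-δ, R-θ}
  D: {R-α, R-δ, R-ζ}
  E: {R-γ, R-δ, R-η}
No 2 sites suffice: every size-2 union leaves at least one demand point uncovered.
But {A, C, D} covers everything, so the minimum is 3.

3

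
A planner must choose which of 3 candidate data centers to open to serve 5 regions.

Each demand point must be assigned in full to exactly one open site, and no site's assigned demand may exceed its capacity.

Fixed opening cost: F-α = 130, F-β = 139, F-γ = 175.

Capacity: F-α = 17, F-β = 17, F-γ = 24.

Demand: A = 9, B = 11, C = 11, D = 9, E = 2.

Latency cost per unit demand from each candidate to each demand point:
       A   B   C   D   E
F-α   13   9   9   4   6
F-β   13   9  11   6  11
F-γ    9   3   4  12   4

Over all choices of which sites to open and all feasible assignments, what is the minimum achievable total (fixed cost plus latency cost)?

682

Open {F-α, F-β, F-γ}; cheapest assignment that respects the capacities:
  F-α (cap 17, load 9): D — cost 9×4 = 36
  F-β (cap 17, load 9): A — cost 9×13 = 117
  F-γ (cap 24, load 24): B, C, E — cost 11×3 + 11×4 + 2×4 = 85
  Shipping 238, fixed 444 → total 682.
  Any other capacity-feasible assignment to {F-α, F-β, F-γ} ships for at least 238.
Total demand is 42 and no other set of sites has combined capacity ≥ 42, so {F-α, F-β, F-γ} is the only feasible choice of open sites. Minimum: 682.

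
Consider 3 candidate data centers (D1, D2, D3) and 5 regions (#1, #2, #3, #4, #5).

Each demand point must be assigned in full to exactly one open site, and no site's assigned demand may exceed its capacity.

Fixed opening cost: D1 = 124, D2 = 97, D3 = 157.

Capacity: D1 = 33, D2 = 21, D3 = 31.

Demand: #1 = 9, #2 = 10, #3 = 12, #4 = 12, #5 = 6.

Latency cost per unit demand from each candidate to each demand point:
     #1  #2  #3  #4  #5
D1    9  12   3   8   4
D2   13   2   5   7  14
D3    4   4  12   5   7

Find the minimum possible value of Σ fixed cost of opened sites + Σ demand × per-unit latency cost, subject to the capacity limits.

477

Open {D1, D3}; cheapest assignment that respects the capacities:
  D1 (cap 33, load 18): #3, #5 — cost 12×3 + 6×4 = 60
  D3 (cap 31, load 31): #1, #2, #4 — cost 9×4 + 10×4 + 12×5 = 136
  Shipping 196, fixed 281 → total 477.
  Any other capacity-feasible assignment to {D1, D3} ships for at least 196.
Compare {D1, D2}: its best feasible assignment gives total 514.
Compare {D2, D3}: its best feasible assignment gives total 534.
Every other set of open sites that can feasibly serve all demand totals ≥ 514 even under its best assignment. Minimum: 477.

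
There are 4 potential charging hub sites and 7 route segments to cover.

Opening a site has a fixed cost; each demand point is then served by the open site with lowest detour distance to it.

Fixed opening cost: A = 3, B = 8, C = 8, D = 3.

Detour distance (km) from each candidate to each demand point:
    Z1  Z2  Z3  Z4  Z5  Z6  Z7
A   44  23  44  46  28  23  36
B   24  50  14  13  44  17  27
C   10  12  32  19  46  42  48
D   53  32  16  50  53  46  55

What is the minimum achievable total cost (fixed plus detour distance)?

140

Open {A, B, C}: assign each demand point to its cheapest open site.
  Z1→C 10, Z2→C 12, Z3→B 14, Z4→B 13, Z5→A 28, Z6→B 17, Z7→B 27
  detour distance 121, fixed 19 → total 140.
Compare {A, B, C, D}: detour distance 121 + fixed 22 = 143.
Compare {B, C}: detour distance 137 + fixed 16 = 153.
Compare {B, C, D}: detour distance 137 + fixed 19 = 156.
All other subsets cost ≥ 143. Minimum total cost: 140.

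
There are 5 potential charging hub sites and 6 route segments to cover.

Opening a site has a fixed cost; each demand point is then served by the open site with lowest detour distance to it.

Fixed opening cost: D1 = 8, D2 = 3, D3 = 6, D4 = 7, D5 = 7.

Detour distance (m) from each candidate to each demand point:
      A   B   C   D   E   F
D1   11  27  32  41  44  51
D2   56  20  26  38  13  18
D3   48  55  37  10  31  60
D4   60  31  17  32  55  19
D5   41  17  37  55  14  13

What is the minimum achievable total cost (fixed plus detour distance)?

110

Open {D1, D3, D4, D5}: assign each demand point to its cheapest open site.
  A→D1 11, B→D5 17, C→D4 17, D→D3 10, E→D5 14, F→D5 13
  detour distance 82, fixed 28 → total 110.
Compare {D1, D2, D3, D4, D5}: detour distance 81 + fixed 31 = 112.
Compare {D1, D2, D3, D4}: detour distance 89 + fixed 24 = 113.
Compare {D1, D2, D3, D5}: detour distance 90 + fixed 24 = 114.
All other subsets cost ≥ 112. Minimum total cost: 110.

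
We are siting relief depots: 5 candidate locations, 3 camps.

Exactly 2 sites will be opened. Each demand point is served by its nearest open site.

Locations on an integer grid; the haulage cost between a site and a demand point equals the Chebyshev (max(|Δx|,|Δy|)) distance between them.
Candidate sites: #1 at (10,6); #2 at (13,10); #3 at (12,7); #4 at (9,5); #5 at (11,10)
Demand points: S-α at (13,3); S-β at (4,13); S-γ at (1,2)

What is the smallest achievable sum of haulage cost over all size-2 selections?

18

Open {#1, #4}.
  S-α→#1 3, S-β→#1 7, S-γ→#4 8  ⇒ total 18.
Compare {#1, #2}: total 19.
Compare {#1, #3}: total 19.
No size-2 selection does better; minimum is 18.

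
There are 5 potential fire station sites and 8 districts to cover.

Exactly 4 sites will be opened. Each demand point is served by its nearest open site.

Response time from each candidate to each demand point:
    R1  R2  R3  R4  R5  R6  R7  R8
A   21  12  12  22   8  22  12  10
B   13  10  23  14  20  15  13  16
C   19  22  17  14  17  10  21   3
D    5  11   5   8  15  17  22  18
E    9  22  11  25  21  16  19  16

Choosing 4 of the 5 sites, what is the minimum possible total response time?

61

Open {A, B, C, D}.
  R1→D 5, R2→B 10, R3→D 5, R4→D 8, R5→A 8, R6→C 10, R7→A 12, R8→C 3  ⇒ total 61.
Compare {A, C, D, E}: total 62.
Compare {B, C, D, E}: total 69.
No size-4 selection does better; minimum is 61.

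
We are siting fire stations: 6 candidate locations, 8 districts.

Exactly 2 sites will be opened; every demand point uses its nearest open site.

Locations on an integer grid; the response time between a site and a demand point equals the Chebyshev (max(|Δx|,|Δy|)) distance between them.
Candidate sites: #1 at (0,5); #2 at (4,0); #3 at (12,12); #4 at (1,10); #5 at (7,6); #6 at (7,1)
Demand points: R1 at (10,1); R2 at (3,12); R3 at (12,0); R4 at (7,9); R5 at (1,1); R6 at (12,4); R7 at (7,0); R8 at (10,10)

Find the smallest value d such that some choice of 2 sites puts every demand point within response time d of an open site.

6

Open {#1, #5}.
  Farthest demand point is R2 at response time 6 (to #5); all others are ≤ 6.
With {#2, #5} the worst case is 6.
With {#3, #5} the worst case is 6.
No size-2 selection achieves below 6.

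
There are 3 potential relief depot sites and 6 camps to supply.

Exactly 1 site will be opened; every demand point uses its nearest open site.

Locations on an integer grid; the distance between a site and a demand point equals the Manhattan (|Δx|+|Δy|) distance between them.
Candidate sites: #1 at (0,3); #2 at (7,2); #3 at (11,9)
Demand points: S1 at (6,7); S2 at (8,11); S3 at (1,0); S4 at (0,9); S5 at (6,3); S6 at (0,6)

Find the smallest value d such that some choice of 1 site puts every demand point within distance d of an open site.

14

Open {#2}.
  Farthest demand point is S4 at distance 14 (to #2); all others are ≤ 14.
With {#1} the worst case is 16.
With {#3} the worst case is 19.
No size-1 selection achieves below 14.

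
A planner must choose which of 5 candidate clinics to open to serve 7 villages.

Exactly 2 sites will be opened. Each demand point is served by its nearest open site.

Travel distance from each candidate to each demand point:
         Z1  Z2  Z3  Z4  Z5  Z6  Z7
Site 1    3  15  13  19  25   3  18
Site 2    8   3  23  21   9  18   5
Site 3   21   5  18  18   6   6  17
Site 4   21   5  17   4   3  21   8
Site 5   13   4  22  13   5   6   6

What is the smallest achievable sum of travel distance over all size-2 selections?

39

Open {Site 1, Site 4}.
  Z1→Site 1 3, Z2→Site 4 5, Z3→Site 1 13, Z4→Site 4 4, Z5→Site 4 3, Z6→Site 1 3, Z7→Site 4 8  ⇒ total 39.
Compare {Site 1, Site 5}: total 47.
Compare {Site 4, Site 5}: total 53.
No size-2 selection does better; minimum is 39.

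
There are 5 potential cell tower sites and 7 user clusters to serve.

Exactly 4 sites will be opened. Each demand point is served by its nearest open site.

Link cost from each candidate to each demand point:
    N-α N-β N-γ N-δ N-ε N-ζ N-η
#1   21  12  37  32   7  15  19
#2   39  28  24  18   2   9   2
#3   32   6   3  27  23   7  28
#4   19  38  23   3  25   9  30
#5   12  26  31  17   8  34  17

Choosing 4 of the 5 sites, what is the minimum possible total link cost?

Open {#2, #3, #4, #5}.
  N-α→#5 12, N-β→#3 6, N-γ→#3 3, N-δ→#4 3, N-ε→#2 2, N-ζ→#3 7, N-η→#2 2  ⇒ total 35.
Compare {#1, #2, #3, #4}: total 42.
Compare {#1, #2, #3, #5}: total 49.
No size-4 selection does better; minimum is 35.

35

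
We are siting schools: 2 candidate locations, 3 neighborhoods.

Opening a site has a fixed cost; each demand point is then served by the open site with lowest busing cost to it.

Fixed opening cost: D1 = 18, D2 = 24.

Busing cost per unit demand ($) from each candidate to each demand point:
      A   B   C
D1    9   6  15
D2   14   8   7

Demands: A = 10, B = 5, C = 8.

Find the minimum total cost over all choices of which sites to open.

218

Open {D1, D2}: assign each demand point to its cheapest open site.
  A→D1 10×9=90, B→D1 5×6=30, C→D2 8×7=56
  busing cost 176, fixed 42 → total 218.
Compare {D1}: busing cost 240 + fixed 18 = 258.
Compare {D2}: busing cost 236 + fixed 24 = 260.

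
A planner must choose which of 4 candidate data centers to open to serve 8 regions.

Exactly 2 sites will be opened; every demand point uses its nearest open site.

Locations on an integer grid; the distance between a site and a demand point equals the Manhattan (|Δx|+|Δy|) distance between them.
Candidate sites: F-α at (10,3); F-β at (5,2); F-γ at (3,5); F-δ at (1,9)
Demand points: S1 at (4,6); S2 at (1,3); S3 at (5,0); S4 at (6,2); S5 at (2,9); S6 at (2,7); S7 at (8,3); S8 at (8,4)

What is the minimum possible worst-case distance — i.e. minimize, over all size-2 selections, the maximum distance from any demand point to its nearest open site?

Open {F-β, F-γ}.
  Farthest demand point is S5 at distance 5 (to F-γ); all others are ≤ 5.
With {F-β, F-δ} the worst case is 5.
With {F-α, F-γ} the worst case is 7.
No size-2 selection achieves below 5.

5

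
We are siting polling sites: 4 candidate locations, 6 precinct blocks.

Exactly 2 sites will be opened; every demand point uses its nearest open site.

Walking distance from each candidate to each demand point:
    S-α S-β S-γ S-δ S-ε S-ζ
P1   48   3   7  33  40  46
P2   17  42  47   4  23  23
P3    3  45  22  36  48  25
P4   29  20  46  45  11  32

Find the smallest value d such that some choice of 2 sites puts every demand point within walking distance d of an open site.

Open {P1, P2}.
  Farthest demand point is S-ε at walking distance 23 (to P2); all others are ≤ 23.
With {P1, P4} the worst case is 33.
With {P3, P4} the worst case is 36.
No size-2 selection achieves below 23.

23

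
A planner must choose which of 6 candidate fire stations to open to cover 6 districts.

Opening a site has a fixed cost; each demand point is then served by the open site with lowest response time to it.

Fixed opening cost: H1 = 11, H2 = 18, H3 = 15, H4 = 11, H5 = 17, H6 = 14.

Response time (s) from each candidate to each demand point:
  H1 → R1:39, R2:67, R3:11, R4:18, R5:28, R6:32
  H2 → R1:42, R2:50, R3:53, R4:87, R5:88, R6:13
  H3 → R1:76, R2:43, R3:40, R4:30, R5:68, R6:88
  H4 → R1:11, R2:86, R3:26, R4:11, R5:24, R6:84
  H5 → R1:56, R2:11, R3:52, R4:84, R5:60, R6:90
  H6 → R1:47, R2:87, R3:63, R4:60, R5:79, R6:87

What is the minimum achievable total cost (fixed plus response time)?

Open {H1, H2, H4, H5}: assign each demand point to its cheapest open site.
  R1→H4 11, R2→H5 11, R3→H1 11, R4→H4 11, R5→H4 24, R6→H2 13
  response time 81, fixed 57 → total 138.
Compare {H1, H4, H5}: response time 100 + fixed 39 = 139.
Compare {H2, H4, H5}: response time 96 + fixed 46 = 142.
Compare {H1, H2, H4, H5, H6}: response time 81 + fixed 71 = 152.
All other subsets cost ≥ 139. Minimum total cost: 138.

138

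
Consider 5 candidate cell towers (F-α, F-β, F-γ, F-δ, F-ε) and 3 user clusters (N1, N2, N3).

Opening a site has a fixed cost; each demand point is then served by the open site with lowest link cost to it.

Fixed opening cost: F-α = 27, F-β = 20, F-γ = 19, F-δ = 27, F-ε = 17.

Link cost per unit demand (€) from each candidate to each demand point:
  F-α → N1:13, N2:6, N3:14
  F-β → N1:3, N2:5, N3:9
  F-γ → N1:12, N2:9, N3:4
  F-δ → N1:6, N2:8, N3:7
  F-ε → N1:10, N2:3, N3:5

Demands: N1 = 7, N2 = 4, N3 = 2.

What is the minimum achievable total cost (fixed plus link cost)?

Open {F-β}: assign each demand point to its cheapest open site.
  N1→F-β 7×3=21, N2→F-β 4×5=20, N3→F-β 2×9=18
  link cost 59, fixed 20 → total 79.
Compare {F-β, F-ε}: link cost 43 + fixed 37 = 80.
Compare {F-β, F-γ}: link cost 49 + fixed 39 = 88.
Compare {F-β, F-γ, F-ε}: link cost 41 + fixed 56 = 97.
All other subsets cost ≥ 80. Minimum total cost: 79.

79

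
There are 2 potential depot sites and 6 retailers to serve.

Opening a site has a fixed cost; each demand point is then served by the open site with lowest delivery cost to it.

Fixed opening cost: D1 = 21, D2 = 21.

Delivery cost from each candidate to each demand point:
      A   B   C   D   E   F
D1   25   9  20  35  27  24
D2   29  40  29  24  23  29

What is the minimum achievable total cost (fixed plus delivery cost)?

Open {D1}: assign each demand point to its cheapest open site.
  A→D1 25, B→D1 9, C→D1 20, D→D1 35, E→D1 27, F→D1 24
  delivery cost 140, fixed 21 → total 161.
Compare {D1, D2}: delivery cost 125 + fixed 42 = 167.
Compare {D2}: delivery cost 174 + fixed 21 = 195.

161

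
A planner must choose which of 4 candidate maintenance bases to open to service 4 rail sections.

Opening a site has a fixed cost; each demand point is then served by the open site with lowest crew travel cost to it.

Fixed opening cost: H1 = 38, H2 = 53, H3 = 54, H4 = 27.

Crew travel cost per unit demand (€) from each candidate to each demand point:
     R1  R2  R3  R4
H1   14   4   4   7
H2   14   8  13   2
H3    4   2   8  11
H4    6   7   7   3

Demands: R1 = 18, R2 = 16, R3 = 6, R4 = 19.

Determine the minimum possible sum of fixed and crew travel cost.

Open {H3, H4}: assign each demand point to its cheapest open site.
  R1→H3 18×4=72, R2→H3 16×2=32, R3→H4 6×7=42, R4→H4 19×3=57
  crew travel cost 203, fixed 81 → total 284.
Compare {H2, H3}: crew travel cost 190 + fixed 107 = 297.
Compare {H1, H3, H4}: crew travel cost 185 + fixed 119 = 304.
Compare {H1, H2, H3}: crew travel cost 166 + fixed 145 = 311.
All other subsets cost ≥ 297. Minimum total cost: 284.

284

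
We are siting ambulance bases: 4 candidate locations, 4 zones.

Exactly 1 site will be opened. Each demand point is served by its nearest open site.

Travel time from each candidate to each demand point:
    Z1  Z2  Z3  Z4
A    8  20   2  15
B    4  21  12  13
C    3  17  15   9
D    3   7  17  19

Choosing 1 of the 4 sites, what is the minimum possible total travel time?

44

Open {C}.
  Z1→C 3, Z2→C 17, Z3→C 15, Z4→C 9  ⇒ total 44.
Compare {A}: total 45.
Compare {D}: total 46.
No size-1 selection does better; minimum is 44.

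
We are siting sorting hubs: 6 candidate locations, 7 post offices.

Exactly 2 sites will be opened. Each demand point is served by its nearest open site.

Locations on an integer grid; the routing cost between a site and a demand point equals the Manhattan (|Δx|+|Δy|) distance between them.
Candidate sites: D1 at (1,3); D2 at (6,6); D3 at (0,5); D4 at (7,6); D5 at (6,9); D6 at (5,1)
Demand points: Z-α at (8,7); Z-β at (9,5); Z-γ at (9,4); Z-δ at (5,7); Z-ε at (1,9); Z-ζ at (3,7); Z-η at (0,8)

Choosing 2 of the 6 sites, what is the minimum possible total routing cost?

25

Open {D3, D4}.
  Z-α→D4 2, Z-β→D4 3, Z-γ→D4 4, Z-δ→D4 3, Z-ε→D3 5, Z-ζ→D3 5, Z-η→D3 3  ⇒ total 25.
Compare {D2, D3}: total 26.
Compare {D1, D4}: total 29.
No size-2 selection does better; minimum is 25.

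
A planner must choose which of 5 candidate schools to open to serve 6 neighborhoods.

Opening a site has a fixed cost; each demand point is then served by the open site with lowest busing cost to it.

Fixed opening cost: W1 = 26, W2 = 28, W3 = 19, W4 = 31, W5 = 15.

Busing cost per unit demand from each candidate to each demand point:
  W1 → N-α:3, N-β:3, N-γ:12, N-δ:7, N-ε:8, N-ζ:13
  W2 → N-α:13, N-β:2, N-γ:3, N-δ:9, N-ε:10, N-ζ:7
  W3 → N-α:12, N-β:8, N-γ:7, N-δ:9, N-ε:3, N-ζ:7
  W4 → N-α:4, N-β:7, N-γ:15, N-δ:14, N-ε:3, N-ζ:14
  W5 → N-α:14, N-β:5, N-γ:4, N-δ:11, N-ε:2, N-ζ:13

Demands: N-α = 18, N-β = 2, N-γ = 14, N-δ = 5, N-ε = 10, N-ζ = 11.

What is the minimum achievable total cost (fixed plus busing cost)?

301

Open {W1, W2, W5}: assign each demand point to its cheapest open site.
  N-α→W1 18×3=54, N-β→W2 2×2=4, N-γ→W2 14×3=42, N-δ→W1 5×7=35, N-ε→W5 10×2=20, N-ζ→W2 11×7=77
  busing cost 232, fixed 69 → total 301.
Compare {W1, W3, W5}: busing cost 248 + fixed 60 = 308.
Compare {W1, W2, W3}: busing cost 242 + fixed 73 = 315.
Compare {W1, W2, W3, W5}: busing cost 232 + fixed 88 = 320.
All other subsets cost ≥ 308. Minimum total cost: 301.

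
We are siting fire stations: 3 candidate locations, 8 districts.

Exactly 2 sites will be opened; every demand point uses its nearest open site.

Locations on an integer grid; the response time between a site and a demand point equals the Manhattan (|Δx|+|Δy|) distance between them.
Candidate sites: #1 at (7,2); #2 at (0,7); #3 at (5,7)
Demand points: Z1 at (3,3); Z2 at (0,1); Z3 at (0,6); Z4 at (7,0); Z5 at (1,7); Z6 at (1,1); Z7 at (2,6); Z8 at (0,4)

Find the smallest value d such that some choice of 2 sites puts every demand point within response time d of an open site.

Open {#1, #2}.
  Farthest demand point is Z6 at response time 7 (to #1); all others are ≤ 7.
With {#1, #3} the worst case is 8.
With {#2, #3} the worst case is 9.
No size-2 selection achieves below 7.

7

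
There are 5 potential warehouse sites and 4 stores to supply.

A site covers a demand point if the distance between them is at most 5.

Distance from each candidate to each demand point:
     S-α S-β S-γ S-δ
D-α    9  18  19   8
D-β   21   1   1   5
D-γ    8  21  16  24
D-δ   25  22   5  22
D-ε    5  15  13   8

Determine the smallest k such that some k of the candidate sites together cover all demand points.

2

Coverage sets (demand points within 5 of each site):
  D-α: {}
  D-β: {S-β, S-γ, S-δ}
  D-γ: {}
  D-δ: {S-γ}
  D-ε: {S-α}
No single site covers all 4 demand points.
But {D-β, D-ε} covers everything, so the minimum is 2.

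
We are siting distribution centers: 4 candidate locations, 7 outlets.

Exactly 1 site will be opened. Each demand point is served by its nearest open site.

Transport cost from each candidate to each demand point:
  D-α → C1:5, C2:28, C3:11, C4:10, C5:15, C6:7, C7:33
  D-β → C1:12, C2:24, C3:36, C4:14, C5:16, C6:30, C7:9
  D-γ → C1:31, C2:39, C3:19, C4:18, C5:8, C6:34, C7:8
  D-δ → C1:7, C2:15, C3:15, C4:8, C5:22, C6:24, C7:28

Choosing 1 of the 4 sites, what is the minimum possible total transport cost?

109

Open {D-α}.
  C1→D-α 5, C2→D-α 28, C3→D-α 11, C4→D-α 10, C5→D-α 15, C6→D-α 7, C7→D-α 33  ⇒ total 109.
Compare {D-δ}: total 119.
Compare {D-β}: total 141.
No size-1 selection does better; minimum is 109.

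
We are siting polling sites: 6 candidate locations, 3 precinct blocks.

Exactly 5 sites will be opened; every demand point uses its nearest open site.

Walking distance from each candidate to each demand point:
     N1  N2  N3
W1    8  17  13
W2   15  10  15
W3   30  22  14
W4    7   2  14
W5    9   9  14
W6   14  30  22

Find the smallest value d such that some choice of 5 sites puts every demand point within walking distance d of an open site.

13

Open {W1, W2, W3, W4, W5}.
  Farthest demand point is N3 at walking distance 13 (to W1); all others are ≤ 13.
With {W1, W2, W3, W4, W6} the worst case is 13.
With {W1, W2, W3, W5, W6} the worst case is 13.
No size-5 selection achieves below 13.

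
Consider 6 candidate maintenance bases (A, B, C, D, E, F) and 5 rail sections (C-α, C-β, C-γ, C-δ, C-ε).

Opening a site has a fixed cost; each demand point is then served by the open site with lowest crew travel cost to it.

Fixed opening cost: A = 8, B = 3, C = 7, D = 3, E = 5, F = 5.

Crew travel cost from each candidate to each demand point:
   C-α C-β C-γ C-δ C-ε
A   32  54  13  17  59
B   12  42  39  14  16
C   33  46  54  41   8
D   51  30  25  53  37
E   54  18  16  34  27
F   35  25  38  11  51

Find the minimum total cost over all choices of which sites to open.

Open {B, C, E}: assign each demand point to its cheapest open site.
  C-α→B 12, C-β→E 18, C-γ→E 16, C-δ→B 14, C-ε→C 8
  crew travel cost 68, fixed 15 → total 83.
Compare {B, E}: crew travel cost 76 + fixed 8 = 84.
Compare {B, C, E, F}: crew travel cost 65 + fixed 20 = 85.
Compare {B, E, F}: crew travel cost 73 + fixed 13 = 86.
All other subsets cost ≥ 84. Minimum total cost: 83.

83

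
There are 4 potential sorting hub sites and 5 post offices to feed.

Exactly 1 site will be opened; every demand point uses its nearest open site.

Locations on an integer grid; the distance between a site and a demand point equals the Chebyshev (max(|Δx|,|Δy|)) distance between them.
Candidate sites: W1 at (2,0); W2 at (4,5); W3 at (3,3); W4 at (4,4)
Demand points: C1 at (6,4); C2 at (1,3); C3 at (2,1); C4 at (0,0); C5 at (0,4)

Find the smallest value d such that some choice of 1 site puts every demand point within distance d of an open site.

Open {W3}.
  Farthest demand point is C1 at distance 3 (to W3); all others are ≤ 3.
With {W1} the worst case is 4.
With {W4} the worst case is 4.
No size-1 selection achieves below 3.

3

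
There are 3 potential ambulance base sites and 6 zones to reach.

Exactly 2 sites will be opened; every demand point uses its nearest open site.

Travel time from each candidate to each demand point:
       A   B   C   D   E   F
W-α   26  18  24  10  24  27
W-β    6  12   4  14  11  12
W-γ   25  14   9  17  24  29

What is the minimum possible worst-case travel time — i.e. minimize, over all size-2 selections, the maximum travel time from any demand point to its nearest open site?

12

Open {W-α, W-β}.
  Farthest demand point is B at travel time 12 (to W-β); all others are ≤ 12.
With {W-β, W-γ} the worst case is 14.
With {W-α, W-γ} the worst case is 27.
No size-2 selection achieves below 12.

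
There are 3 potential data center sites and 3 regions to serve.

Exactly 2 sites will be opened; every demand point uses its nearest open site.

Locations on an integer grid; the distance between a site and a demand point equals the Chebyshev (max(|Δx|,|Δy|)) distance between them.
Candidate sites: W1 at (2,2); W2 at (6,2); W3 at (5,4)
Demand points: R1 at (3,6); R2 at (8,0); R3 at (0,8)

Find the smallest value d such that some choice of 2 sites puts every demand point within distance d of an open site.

Open {W1, W3}.
  Farthest demand point is R3 at distance 5 (to W3); all others are ≤ 5.
With {W2, W3} the worst case is 5.
With {W1, W2} the worst case is 6.
No size-2 selection achieves below 5.

5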